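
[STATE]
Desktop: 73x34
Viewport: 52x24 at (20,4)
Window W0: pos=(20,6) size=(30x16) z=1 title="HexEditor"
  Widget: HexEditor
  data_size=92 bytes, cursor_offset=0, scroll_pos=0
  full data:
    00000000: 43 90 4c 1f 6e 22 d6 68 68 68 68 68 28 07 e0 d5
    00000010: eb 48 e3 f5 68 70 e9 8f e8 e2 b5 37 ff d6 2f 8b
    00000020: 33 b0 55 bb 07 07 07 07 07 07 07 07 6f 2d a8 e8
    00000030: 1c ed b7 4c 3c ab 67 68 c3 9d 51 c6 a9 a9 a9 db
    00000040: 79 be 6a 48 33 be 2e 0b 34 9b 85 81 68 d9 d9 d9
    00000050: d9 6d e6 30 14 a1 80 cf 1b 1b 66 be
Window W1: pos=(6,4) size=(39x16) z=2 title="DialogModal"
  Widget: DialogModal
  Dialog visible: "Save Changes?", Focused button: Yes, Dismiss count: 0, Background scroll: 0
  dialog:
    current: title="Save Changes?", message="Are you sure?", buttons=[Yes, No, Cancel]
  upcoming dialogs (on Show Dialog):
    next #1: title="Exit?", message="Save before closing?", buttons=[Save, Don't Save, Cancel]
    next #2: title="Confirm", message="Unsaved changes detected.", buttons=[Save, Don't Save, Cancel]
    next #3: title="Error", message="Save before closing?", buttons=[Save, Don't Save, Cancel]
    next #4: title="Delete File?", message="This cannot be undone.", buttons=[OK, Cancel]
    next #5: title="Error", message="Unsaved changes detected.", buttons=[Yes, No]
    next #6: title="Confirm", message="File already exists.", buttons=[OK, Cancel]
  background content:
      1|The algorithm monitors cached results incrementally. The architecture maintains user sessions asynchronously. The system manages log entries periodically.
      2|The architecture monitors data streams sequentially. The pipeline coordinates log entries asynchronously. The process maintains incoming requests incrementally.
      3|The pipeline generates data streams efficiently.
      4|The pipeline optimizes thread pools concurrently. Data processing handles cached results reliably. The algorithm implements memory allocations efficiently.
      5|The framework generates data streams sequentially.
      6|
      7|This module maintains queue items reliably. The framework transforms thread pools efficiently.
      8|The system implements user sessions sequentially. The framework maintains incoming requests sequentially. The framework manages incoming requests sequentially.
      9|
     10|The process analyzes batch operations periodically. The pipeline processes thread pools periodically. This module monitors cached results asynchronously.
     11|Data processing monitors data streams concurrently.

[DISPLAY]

━━━━━━━━━━━━━━━━━━━━━━━━┓                           
                        ┃                           
────────────────────────┨━━━━┓                      
 monitors cached results┃    ┃                      
ure monitors data stream┃────┨                      
generates data streams e┃ 22 ┃                      
────────────────┐pools c┃ 70 ┃                      
ave Changes?    │treams ┃ 07 ┃                      
re you sure?    │       ┃ ab ┃                      
]  No   Cancel  │ems rel┃ be ┃                      
────────────────┘sions s┃ a1 ┃                      
                        ┃    ┃                      
nalyzes batch operations┃    ┃                      
ng monitors data streams┃    ┃                      
                        ┃    ┃                      
━━━━━━━━━━━━━━━━━━━━━━━━┛    ┃                      
┃                            ┃                      
┗━━━━━━━━━━━━━━━━━━━━━━━━━━━━┛                      
                                                    
                                                    
                                                    
                                                    
                                                    
                                                    


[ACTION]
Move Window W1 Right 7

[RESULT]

━━━━━━━━━━━━━━━━━━━━━━━━━━━━━━━┓                    
gModal                         ┃                    
───────────────────────────────┨                    
gorithm monitors cached results┃                    
chitecture monitors data stream┃                    
peline generates data streams e┃                    
p┌─────────────────────┐pools c┃                    
a│    Save Changes?    │treams ┃                    
 │    Are you sure?    │       ┃                    
o│ [Yes]  No   Cancel  │ems rel┃                    
s└─────────────────────┘sions s┃                    
                               ┃                    
ocess analyzes batch operations┃                    
rocessing monitors data streams┃                    
                               ┃                    
━━━━━━━━━━━━━━━━━━━━━━━━━━━━━━━┛                    
┃                            ┃                      
┗━━━━━━━━━━━━━━━━━━━━━━━━━━━━┛                      
                                                    
                                                    
                                                    
                                                    
                                                    
                                                    


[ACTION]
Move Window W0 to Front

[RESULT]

━━━━━━━━━━━━━━━━━━━━━━━━━━━━━━━┓                    
gModal                         ┃                    
┏━━━━━━━━━━━━━━━━━━━━━━━━━━━━┓─┨                    
┃ HexEditor                  ┃s┃                    
┠────────────────────────────┨m┃                    
┃00000000  43 90 4c 1f 6e 22 ┃e┃                    
┃00000010  eb 48 e3 f5 68 70 ┃c┃                    
┃00000020  33 b0 55 bb 07 07 ┃ ┃                    
┃00000030  1c ed b7 4c 3c ab ┃ ┃                    
┃00000040  79 be 6a 48 33 be ┃l┃                    
┃00000050  d9 6d e6 30 14 a1 ┃s┃                    
┃                            ┃ ┃                    
┃                            ┃s┃                    
┃                            ┃s┃                    
┃                            ┃ ┃                    
┃                            ┃━┛                    
┃                            ┃                      
┗━━━━━━━━━━━━━━━━━━━━━━━━━━━━┛                      
                                                    
                                                    
                                                    
                                                    
                                                    
                                                    


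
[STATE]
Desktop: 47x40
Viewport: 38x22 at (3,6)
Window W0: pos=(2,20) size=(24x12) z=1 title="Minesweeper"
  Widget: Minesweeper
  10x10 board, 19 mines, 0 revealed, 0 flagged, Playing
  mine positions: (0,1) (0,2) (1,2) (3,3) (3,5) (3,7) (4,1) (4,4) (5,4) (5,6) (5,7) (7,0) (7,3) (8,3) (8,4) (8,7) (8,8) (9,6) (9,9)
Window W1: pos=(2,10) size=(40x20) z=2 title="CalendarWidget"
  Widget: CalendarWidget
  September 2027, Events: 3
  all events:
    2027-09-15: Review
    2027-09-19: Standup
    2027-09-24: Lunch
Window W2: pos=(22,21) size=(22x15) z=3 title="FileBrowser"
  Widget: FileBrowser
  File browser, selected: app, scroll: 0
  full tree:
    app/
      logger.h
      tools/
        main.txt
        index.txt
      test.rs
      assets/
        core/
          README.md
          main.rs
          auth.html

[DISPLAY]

                                      
                                      
                                      
                                      
━━━━━━━━━━━━━━━━━━━━━━━━━━━━━━━━━━━━━━
 CalendarWidget                       
──────────────────────────────────────
            September 2027            
Mo Tu We Th Fr Sa Su                  
       1  2  3  4  5                  
 6  7  8  9 10 11 12                  
13 14 15* 16 17 18 19*                
20 21 22 23 24* 25 26                 
27 28 29 30                           
                                      
                   ┏━━━━━━━━━━━━━━━━━━
                   ┃ FileBrowser      
                   ┠──────────────────
                   ┃> [-] app/        
                   ┃    logger.h      
                   ┃    [+] tools/    
                   ┃    test.rs       


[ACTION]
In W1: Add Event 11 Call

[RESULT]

                                      
                                      
                                      
                                      
━━━━━━━━━━━━━━━━━━━━━━━━━━━━━━━━━━━━━━
 CalendarWidget                       
──────────────────────────────────────
            September 2027            
Mo Tu We Th Fr Sa Su                  
       1  2  3  4  5                  
 6  7  8  9 10 11* 12                 
13 14 15* 16 17 18 19*                
20 21 22 23 24* 25 26                 
27 28 29 30                           
                                      
                   ┏━━━━━━━━━━━━━━━━━━
                   ┃ FileBrowser      
                   ┠──────────────────
                   ┃> [-] app/        
                   ┃    logger.h      
                   ┃    [+] tools/    
                   ┃    test.rs       


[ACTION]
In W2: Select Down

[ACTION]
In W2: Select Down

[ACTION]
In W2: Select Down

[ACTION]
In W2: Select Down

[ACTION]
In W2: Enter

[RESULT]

                                      
                                      
                                      
                                      
━━━━━━━━━━━━━━━━━━━━━━━━━━━━━━━━━━━━━━
 CalendarWidget                       
──────────────────────────────────────
            September 2027            
Mo Tu We Th Fr Sa Su                  
       1  2  3  4  5                  
 6  7  8  9 10 11* 12                 
13 14 15* 16 17 18 19*                
20 21 22 23 24* 25 26                 
27 28 29 30                           
                                      
                   ┏━━━━━━━━━━━━━━━━━━
                   ┃ FileBrowser      
                   ┠──────────────────
                   ┃  [-] app/        
                   ┃    logger.h      
                   ┃    [+] tools/    
                   ┃    test.rs       


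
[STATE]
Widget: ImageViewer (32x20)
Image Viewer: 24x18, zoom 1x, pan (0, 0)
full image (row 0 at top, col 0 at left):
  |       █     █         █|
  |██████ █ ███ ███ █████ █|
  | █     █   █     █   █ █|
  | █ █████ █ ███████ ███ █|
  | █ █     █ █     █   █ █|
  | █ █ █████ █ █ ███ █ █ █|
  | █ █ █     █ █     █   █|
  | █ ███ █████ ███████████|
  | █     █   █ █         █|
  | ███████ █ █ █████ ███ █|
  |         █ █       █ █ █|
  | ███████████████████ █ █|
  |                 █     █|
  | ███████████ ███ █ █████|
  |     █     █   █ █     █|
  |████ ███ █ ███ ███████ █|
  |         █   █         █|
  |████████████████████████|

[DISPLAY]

       █     █         █        
██████ █ ███ ███ █████ █        
 █     █   █     █   █ █        
 █ █████ █ ███████ ███ █        
 █ █     █ █     █   █ █        
 █ █ █████ █ █ ███ █ █ █        
 █ █ █     █ █     █   █        
 █ ███ █████ ███████████        
 █     █   █ █         █        
 ███████ █ █ █████ ███ █        
         █ █       █ █ █        
 ███████████████████ █ █        
                 █     █        
 ███████████ ███ █ █████        
     █     █   █ █     █        
████ ███ █ ███ ███████ █        
         █   █         █        
████████████████████████        
                                
                                


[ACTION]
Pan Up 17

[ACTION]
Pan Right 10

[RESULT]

   █         █                  
██ ███ █████ █                  
 █     █   █ █                  
 ███████ ███ █                  
 █     █   █ █                  
 █ █ ███ █ █ █                  
 █ █     █   █                  
██ ███████████                  
 █ █         █                  
 █ █████ ███ █                  
 █       █ █ █                  
██████████ █ █                  
       █     █                  
██ ███ █ █████                  
 █   █ █     █                  
 ███ ███████ █                  
   █         █                  
██████████████                  
                                
                                


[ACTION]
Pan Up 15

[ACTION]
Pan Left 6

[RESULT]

   █     █         █            
██ █ ███ ███ █████ █            
   █   █     █   █ █            
████ █ ███████ ███ █            
     █ █     █   █ █            
 █████ █ █ ███ █ █ █            
 █     █ █     █   █            
██ █████ ███████████            
   █   █ █         █            
████ █ █ █████ ███ █            
     █ █       █ █ █            
████████████████ █ █            
             █     █            
████████ ███ █ █████            
 █     █   █ █     █            
 ███ █ ███ ███████ █            
     █   █         █            
████████████████████            
                                
                                


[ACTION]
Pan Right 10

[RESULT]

         █                      
██ █████ █                      
   █   █ █                      
████ ███ █                      
   █   █ █                      
 ███ █ █ █                      
     █   █                      
██████████                      
         █                      
████ ███ █                      
     █ █ █                      
██████ █ █                      
   █     █                      
██ █ █████                      
 █ █     █                      
 ███████ █                      
         █                      
██████████                      
                                
                                


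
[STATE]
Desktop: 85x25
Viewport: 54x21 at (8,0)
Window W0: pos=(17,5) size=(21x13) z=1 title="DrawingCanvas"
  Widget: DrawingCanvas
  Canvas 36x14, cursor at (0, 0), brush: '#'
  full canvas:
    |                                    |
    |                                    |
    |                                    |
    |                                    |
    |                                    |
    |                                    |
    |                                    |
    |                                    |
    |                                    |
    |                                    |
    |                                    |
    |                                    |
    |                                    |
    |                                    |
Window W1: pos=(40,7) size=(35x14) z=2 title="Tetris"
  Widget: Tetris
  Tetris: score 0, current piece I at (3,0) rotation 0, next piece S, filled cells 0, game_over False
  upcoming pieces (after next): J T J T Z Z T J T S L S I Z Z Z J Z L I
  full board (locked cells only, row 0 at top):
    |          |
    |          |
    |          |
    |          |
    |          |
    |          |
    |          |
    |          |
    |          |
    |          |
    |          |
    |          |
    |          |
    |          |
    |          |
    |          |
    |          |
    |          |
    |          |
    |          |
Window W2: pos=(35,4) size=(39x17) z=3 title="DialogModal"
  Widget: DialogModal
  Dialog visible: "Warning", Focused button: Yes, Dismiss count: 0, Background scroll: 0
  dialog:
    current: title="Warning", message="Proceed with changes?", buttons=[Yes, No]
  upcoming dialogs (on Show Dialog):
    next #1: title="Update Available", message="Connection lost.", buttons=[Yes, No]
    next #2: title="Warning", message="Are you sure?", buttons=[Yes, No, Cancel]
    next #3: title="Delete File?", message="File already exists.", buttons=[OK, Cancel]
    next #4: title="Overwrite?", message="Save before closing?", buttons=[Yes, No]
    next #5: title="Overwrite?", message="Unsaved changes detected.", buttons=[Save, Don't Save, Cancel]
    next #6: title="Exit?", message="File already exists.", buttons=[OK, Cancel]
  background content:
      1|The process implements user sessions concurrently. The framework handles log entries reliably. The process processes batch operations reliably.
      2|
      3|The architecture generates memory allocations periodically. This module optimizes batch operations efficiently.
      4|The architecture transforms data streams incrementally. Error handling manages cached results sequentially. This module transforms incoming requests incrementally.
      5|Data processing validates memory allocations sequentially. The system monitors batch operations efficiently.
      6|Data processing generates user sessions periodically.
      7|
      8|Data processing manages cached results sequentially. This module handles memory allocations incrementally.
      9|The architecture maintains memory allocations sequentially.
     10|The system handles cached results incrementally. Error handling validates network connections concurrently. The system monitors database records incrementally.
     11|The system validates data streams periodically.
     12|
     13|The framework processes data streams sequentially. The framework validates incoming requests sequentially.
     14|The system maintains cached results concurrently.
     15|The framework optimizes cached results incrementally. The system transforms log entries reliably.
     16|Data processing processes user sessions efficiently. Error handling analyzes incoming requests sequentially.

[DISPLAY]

                                                      
                                                      
                                                      
                                                      
                           ┏━━━━━━━━━━━━━━━━━━━━━━━━━━
         ┏━━━━━━━━━━━━━━━━━┃ DialogModal              
         ┃ DrawingCanvas   ┠──────────────────────────
         ┠─────────────────┃The process implements use
         ┃+                ┃                          
         ┃                 ┃The architecture generates
         ┃                 ┃The architecture transform
         ┃                 ┃Data p┌───────────────────
         ┃                 ┃Data p│        Warning    
         ┃                 ┃      │ Proceed with chang
         ┃                 ┃Data p│       [Yes]  No   
         ┃                 ┃The ar└───────────────────
         ┃                 ┃The system handles cached 
         ┗━━━━━━━━━━━━━━━━━┃The system validates data 
                           ┃                          
                           ┃The framework processes da
                           ┗━━━━━━━━━━━━━━━━━━━━━━━━━━


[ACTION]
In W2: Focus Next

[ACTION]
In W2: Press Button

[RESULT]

                                                      
                                                      
                                                      
                                                      
                           ┏━━━━━━━━━━━━━━━━━━━━━━━━━━
         ┏━━━━━━━━━━━━━━━━━┃ DialogModal              
         ┃ DrawingCanvas   ┠──────────────────────────
         ┠─────────────────┃The process implements use
         ┃+                ┃                          
         ┃                 ┃The architecture generates
         ┃                 ┃The architecture transform
         ┃                 ┃Data processing validates 
         ┃                 ┃Data processing generates 
         ┃                 ┃                          
         ┃                 ┃Data processing manages ca
         ┃                 ┃The architecture maintains
         ┃                 ┃The system handles cached 
         ┗━━━━━━━━━━━━━━━━━┃The system validates data 
                           ┃                          
                           ┃The framework processes da
                           ┗━━━━━━━━━━━━━━━━━━━━━━━━━━


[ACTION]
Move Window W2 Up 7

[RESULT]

                           ┏━━━━━━━━━━━━━━━━━━━━━━━━━━
                           ┃ DialogModal              
                           ┠──────────────────────────
                           ┃The process implements use
                           ┃                          
         ┏━━━━━━━━━━━━━━━━━┃The architecture generates
         ┃ DrawingCanvas   ┃The architecture transform
         ┠─────────────────┃Data processing validates 
         ┃+                ┃Data processing generates 
         ┃                 ┃                          
         ┃                 ┃Data processing manages ca
         ┃                 ┃The architecture maintains
         ┃                 ┃The system handles cached 
         ┃                 ┃The system validates data 
         ┃                 ┃                          
         ┃                 ┃The framework processes da
         ┃                 ┗━━━━━━━━━━━━━━━━━━━━━━━━━━
         ┗━━━━━━━━━━━━━━━━━━━┛  ┃          │0         
                                ┃          │          
                                ┃          │          
                                ┗━━━━━━━━━━━━━━━━━━━━━


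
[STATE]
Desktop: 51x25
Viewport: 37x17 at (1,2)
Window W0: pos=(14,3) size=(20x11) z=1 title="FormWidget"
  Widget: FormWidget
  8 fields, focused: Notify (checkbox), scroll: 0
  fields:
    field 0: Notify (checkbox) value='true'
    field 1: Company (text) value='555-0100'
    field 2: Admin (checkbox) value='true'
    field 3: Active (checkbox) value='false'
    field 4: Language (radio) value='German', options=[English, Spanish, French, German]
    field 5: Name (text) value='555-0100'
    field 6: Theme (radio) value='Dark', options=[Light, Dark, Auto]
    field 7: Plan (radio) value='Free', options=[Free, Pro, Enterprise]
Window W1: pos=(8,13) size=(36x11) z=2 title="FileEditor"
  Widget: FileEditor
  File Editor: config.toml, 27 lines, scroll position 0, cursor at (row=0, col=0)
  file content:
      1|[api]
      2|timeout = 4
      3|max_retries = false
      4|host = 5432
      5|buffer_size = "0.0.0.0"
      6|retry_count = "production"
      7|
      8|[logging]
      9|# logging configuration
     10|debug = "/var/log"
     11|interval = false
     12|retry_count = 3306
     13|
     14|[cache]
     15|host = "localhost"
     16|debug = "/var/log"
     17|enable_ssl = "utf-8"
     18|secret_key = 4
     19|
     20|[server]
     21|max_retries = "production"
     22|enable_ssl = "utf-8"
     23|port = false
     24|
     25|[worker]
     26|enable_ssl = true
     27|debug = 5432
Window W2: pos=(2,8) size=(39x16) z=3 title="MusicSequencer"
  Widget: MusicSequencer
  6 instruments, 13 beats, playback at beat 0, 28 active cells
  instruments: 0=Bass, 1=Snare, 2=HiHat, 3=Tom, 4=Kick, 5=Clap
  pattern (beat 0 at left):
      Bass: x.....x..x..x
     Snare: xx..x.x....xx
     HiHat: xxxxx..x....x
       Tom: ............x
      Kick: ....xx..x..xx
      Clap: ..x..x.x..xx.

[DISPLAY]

                                     
             ┏━━━━━━━━━━━━━━━━━━┓    
             ┃ FormWidget       ┃    
             ┠──────────────────┨    
             ┃> Notify:     [x] ┃    
             ┃  Company:    [55]┃    
 ┏━━━━━━━━━━━━━━━━━━━━━━━━━━━━━━━━━━━
 ┃ MusicSequencer                    
 ┠───────────────────────────────────
 ┃      ▼123456789012                
 ┃  Bass█·····█··█··█                
 ┃ Snare██··█·█····██                
 ┃ HiHat█████··█····█                
 ┃   Tom············█                
 ┃  Kick····██··█··██                
 ┃  Clap··█··█·█··██·                
 ┃                                   


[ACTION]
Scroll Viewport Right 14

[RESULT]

                                     
┏━━━━━━━━━━━━━━━━━━┓                 
┃ FormWidget       ┃                 
┠──────────────────┨                 
┃> Notify:     [x] ┃                 
┃  Company:    [55]┃                 
━━━━━━━━━━━━━━━━━━━━━━━━━━┓          
ncer                      ┃          
──────────────────────────┨          
56789012                  ┃          
·█··█··█                  ┃          
·█····██                  ┃━━┓       
··█····█                  ┃  ┃       
·······█                  ┃──┨       
█··█··██                  ┃ ▲┃       
█·█··██·                  ┃ █┃       
                          ┃ ░┃       


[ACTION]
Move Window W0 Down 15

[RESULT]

                                     
                                     
                                     
                                     
                                     
                                     
━━━━━━━━━━━━━━━━━━━━━━━━━━┓          
ncer                      ┃          
──────────────────────────┨          
56789012                  ┃          
·█··█··█                  ┃          
·█····██                  ┃━━┓       
··█····█                  ┃  ┃       
·······█                  ┃──┨       
█··█··██                  ┃ ▲┃       
█·█··██·                  ┃ █┃       
                          ┃ ░┃       


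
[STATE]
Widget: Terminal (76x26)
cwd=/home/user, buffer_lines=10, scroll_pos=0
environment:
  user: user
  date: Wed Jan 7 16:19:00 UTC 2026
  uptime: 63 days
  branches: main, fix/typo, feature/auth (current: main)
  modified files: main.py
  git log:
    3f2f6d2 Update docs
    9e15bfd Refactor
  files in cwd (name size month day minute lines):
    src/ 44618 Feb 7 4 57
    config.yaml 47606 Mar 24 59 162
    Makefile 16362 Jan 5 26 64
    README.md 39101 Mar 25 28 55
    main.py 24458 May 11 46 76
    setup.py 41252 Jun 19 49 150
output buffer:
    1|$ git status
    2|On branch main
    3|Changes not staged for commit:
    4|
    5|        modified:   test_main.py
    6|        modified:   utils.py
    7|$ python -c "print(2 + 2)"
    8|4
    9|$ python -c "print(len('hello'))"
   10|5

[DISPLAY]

$ git status                                                                
On branch main                                                              
Changes not staged for commit:                                              
                                                                            
        modified:   test_main.py                                            
        modified:   utils.py                                                
$ python -c "print(2 + 2)"                                                  
4                                                                           
$ python -c "print(len('hello'))"                                           
5                                                                           
$ █                                                                         
                                                                            
                                                                            
                                                                            
                                                                            
                                                                            
                                                                            
                                                                            
                                                                            
                                                                            
                                                                            
                                                                            
                                                                            
                                                                            
                                                                            
                                                                            


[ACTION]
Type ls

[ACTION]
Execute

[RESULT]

$ git status                                                                
On branch main                                                              
Changes not staged for commit:                                              
                                                                            
        modified:   test_main.py                                            
        modified:   utils.py                                                
$ python -c "print(2 + 2)"                                                  
4                                                                           
$ python -c "print(len('hello'))"                                           
5                                                                           
$ ls                                                                        
src/  config.yaml  Makefile  README.md  main.py  setup.py                   
$ █                                                                         
                                                                            
                                                                            
                                                                            
                                                                            
                                                                            
                                                                            
                                                                            
                                                                            
                                                                            
                                                                            
                                                                            
                                                                            
                                                                            


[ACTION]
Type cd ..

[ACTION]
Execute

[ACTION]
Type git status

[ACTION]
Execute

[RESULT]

$ git status                                                                
On branch main                                                              
Changes not staged for commit:                                              
                                                                            
        modified:   test_main.py                                            
        modified:   utils.py                                                
$ python -c "print(2 + 2)"                                                  
4                                                                           
$ python -c "print(len('hello'))"                                           
5                                                                           
$ ls                                                                        
src/  config.yaml  Makefile  README.md  main.py  setup.py                   
$ cd ..                                                                     
                                                                            
$ git status                                                                
On branch main                                                              
Changes not staged for commit:                                              
                                                                            
        modified:   main.py                                                 
$ █                                                                         
                                                                            
                                                                            
                                                                            
                                                                            
                                                                            
                                                                            


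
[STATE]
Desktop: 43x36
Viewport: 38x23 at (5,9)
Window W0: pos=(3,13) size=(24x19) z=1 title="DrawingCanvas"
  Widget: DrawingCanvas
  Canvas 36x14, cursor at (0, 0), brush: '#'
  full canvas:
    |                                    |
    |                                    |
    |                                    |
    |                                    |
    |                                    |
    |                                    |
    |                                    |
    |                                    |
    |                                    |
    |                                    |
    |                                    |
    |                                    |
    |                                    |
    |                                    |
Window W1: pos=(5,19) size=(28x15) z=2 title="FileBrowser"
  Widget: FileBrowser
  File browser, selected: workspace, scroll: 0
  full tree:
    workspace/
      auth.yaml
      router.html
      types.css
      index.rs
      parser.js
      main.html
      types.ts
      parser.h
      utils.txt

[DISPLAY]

                                      
                                      
                                      
                                      
━━━━━━━━━━━━━━━━━━━━━┓                
DrawingCanvas        ┃                
─────────────────────┨                
                     ┃                
                     ┃                
                     ┃                
┏━━━━━━━━━━━━━━━━━━━━━━━━━━┓          
┃ FileBrowser              ┃          
┠──────────────────────────┨          
┃> [-] workspace/          ┃          
┃    auth.yaml             ┃          
┃    router.html           ┃          
┃    types.css             ┃          
┃    index.rs              ┃          
┃    parser.js             ┃          
┃    main.html             ┃          
┃    types.ts              ┃          
┃    parser.h              ┃          
┃    utils.txt             ┃          


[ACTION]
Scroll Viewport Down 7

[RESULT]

━━━━━━━━━━━━━━━━━━━━━┓                
DrawingCanvas        ┃                
─────────────────────┨                
                     ┃                
                     ┃                
                     ┃                
┏━━━━━━━━━━━━━━━━━━━━━━━━━━┓          
┃ FileBrowser              ┃          
┠──────────────────────────┨          
┃> [-] workspace/          ┃          
┃    auth.yaml             ┃          
┃    router.html           ┃          
┃    types.css             ┃          
┃    index.rs              ┃          
┃    parser.js             ┃          
┃    main.html             ┃          
┃    types.ts              ┃          
┃    parser.h              ┃          
┃    utils.txt             ┃          
┃                          ┃          
┗━━━━━━━━━━━━━━━━━━━━━━━━━━┛          
                                      
                                      


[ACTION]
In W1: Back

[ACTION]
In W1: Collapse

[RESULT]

━━━━━━━━━━━━━━━━━━━━━┓                
DrawingCanvas        ┃                
─────────────────────┨                
                     ┃                
                     ┃                
                     ┃                
┏━━━━━━━━━━━━━━━━━━━━━━━━━━┓          
┃ FileBrowser              ┃          
┠──────────────────────────┨          
┃> [+] workspace/          ┃          
┃                          ┃          
┃                          ┃          
┃                          ┃          
┃                          ┃          
┃                          ┃          
┃                          ┃          
┃                          ┃          
┃                          ┃          
┃                          ┃          
┃                          ┃          
┗━━━━━━━━━━━━━━━━━━━━━━━━━━┛          
                                      
                                      


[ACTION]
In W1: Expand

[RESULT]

━━━━━━━━━━━━━━━━━━━━━┓                
DrawingCanvas        ┃                
─────────────────────┨                
                     ┃                
                     ┃                
                     ┃                
┏━━━━━━━━━━━━━━━━━━━━━━━━━━┓          
┃ FileBrowser              ┃          
┠──────────────────────────┨          
┃> [-] workspace/          ┃          
┃    auth.yaml             ┃          
┃    router.html           ┃          
┃    types.css             ┃          
┃    index.rs              ┃          
┃    parser.js             ┃          
┃    main.html             ┃          
┃    types.ts              ┃          
┃    parser.h              ┃          
┃    utils.txt             ┃          
┃                          ┃          
┗━━━━━━━━━━━━━━━━━━━━━━━━━━┛          
                                      
                                      
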